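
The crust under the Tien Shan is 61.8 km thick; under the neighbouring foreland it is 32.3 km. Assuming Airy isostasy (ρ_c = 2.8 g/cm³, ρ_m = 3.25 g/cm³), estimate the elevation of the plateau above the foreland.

Excess crust Δ = 61.8 km − 32.3 km = 29.5 km, split between elevation h and root r with h + r = Δ.
Airy balance ρ_c h = (ρ_m − ρ_c) r gives r = h ρ_c/(ρ_m − ρ_c), so h (1 + ρ_c/(ρ_m − ρ_c)) = Δ, i.e. h = Δ (ρ_m − ρ_c)/ρ_m.
h = 29.5 km × 0.45/3.25 = 4.08 km.

4.08 km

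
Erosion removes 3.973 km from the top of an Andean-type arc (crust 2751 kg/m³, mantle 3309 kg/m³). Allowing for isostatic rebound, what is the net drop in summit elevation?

Rebound u = e ρ_c/ρ_m = 3.973 km × 2751/3309 = 3.303 km.
Net surface drop = e − u = 3.973 km − 3.303 km = e (ρ_m − ρ_c)/ρ_m = 0.67 km.

0.67 km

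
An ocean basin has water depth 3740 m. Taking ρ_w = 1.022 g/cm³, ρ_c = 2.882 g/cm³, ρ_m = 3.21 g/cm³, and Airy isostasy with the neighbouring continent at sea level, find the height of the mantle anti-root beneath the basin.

Balancing pressure at the compensation depth: replacing crust with seawater at the top is compensated by replacing crust with mantle at the base: d (ρ_c − ρ_w) = a (ρ_m − ρ_c).
a = d (ρ_c − ρ_w)/(ρ_m − ρ_c) = 3740 m × 1.86/0.328 = 21200 m.

21200 m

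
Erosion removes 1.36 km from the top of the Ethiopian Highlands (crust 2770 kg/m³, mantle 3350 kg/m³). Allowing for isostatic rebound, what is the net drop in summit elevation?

0.235 km

Rebound u = e ρ_c/ρ_m = 1.36 km × 2770/3350 = 1.125 km.
Net surface drop = e − u = 1.36 km − 1.125 km = e (ρ_m − ρ_c)/ρ_m = 0.235 km.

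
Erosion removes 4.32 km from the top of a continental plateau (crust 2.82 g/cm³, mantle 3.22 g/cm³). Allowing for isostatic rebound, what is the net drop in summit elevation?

0.537 km

Rebound u = e ρ_c/ρ_m = 4.32 km × 2.82/3.22 = 3.783 km.
Net surface drop = e − u = 4.32 km − 3.783 km = e (ρ_m − ρ_c)/ρ_m = 0.537 km.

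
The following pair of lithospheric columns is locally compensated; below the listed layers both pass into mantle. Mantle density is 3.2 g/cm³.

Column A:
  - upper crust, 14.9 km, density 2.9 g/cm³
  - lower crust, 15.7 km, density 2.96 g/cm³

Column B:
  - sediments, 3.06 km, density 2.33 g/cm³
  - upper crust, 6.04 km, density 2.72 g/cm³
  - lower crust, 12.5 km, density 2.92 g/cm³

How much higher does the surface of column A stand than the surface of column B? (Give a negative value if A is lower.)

For any compensation level in the mantle, the mantle terms cancel and isostasy reduces to e = (Σt_A − Σt_B) − (Σ(ρt)_A − Σ(ρt)_B) / ρ_m.
Σt_A = 30.6 km; Σt_B = 21.6 km; Σ(ρt)_A = 89.682; Σ(ρt)_B = 60.0586 (in km·g/cm³).
e = (30.6 − 21.6) − (89.682 − 60.0586) / 3.2 = −0.257 km.

−0.257 km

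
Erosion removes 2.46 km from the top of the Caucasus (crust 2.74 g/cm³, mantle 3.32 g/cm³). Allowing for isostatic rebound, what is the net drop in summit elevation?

0.43 km

Rebound u = e ρ_c/ρ_m = 2.46 km × 2.74/3.32 = 2.03 km.
Net surface drop = e − u = 2.46 km − 2.03 km = e (ρ_m − ρ_c)/ρ_m = 0.43 km.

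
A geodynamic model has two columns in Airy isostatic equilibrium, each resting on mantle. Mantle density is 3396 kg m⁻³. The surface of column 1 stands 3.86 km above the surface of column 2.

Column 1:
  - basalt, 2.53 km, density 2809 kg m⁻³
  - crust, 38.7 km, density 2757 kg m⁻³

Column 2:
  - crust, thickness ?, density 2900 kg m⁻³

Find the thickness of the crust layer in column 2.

26.4 km

Take the compensation level at the base of the deeper column (depth z_c below the surface of column 1) and equate Σ ρ_i t_i down to z_c; mantle fills any gap and the z_c terms cancel.
Column 1: 2.53×2809 + 38.7×2757 + (z_c − 41.23)×3396
Column 2: 3.86×0 + x×2900 + (z_c − 3.86 − 0 − x)×3396
The z_c×3396 term appears on both sides and cancels. Collect the known terms of each column as K = Σ(ρt)_known − 3396 × (depth of known layers): K_1 = 113802.67 − 3396×41.23 = −26214.41; K_2 = 0 − 3396×(3.86 + 0) = −13108.56.
Balance: K_1 = K_2 − x×(3396 − 2900), so x = (K_2 − K_1)/(3396 − 2900) = 13105.9/496 = 26.4 km.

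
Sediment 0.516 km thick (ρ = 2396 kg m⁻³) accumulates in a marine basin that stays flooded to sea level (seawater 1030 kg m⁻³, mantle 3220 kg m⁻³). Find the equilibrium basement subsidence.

Submarine loading: the sediment displaces seawater, and the subsidence is in turn flooded, so s (ρ_m − ρ_w) = t (ρ_sed − ρ_w).
s = 0.516 km × (2396 − 1030) / (3220 − 1030) = 0.322 km.

0.322 km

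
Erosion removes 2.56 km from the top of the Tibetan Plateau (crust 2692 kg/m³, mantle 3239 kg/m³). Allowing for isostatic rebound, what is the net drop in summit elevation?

0.432 km

Rebound u = e ρ_c/ρ_m = 2.56 km × 2692/3239 = 2.128 km.
Net surface drop = e − u = 2.56 km − 2.128 km = e (ρ_m − ρ_c)/ρ_m = 0.432 km.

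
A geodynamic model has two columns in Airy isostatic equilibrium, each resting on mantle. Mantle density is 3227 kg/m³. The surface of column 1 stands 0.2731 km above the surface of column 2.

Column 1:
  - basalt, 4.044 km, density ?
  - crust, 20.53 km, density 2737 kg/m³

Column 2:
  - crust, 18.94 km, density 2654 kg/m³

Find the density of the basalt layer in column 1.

Take the compensation level at the base of the deeper column (depth z_c below the surface of column 1) and equate Σ ρ_i t_i down to z_c; mantle fills any gap and the z_c terms cancel.
Column 1: 4.044×ρ + 20.53×2737 + (z_c − 24.574)×3227
Column 2: 0.2731×0 + 18.94×2654 + (z_c − 0.2731 − 18.94)×3227
The z_c×3227 term appears on both sides and cancels. Collect the known terms of each column as K = Σ(ρt)_known − 3227 × (depth of known layers): K_1 = 56190.61 − 3227×24.574 = −23109.688; K_2 = 50266.76 − 3227×(0.2731 + 18.94) = −11733.9137.
Balance: K_1 + 4.044×ρ = K_2, so ρ = (K_2 − K_1)/4.044 = 11375.8/4.044 = 2810 kg/m³.

2810 kg/m³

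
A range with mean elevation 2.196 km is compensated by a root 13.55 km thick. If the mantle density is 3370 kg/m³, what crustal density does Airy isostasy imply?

ρ_c h = (ρ_m − ρ_c) r → ρ_c (h + r) = ρ_m r → ρ_c = ρ_m r / (h + r).
ρ_c = 3370 × 13.55 km / (2.196 km + 13.55 km) = 2900 kg/m³.

2900 kg/m³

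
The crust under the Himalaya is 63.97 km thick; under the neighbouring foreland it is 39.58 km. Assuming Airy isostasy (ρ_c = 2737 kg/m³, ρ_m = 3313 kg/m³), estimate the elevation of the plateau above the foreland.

Excess crust Δ = 63.97 km − 39.58 km = 24.39 km, split between elevation h and root r with h + r = Δ.
Airy balance ρ_c h = (ρ_m − ρ_c) r gives r = h ρ_c/(ρ_m − ρ_c), so h (1 + ρ_c/(ρ_m − ρ_c)) = Δ, i.e. h = Δ (ρ_m − ρ_c)/ρ_m.
h = 24.39 km × 576/3313 = 4.24 km.

4.24 km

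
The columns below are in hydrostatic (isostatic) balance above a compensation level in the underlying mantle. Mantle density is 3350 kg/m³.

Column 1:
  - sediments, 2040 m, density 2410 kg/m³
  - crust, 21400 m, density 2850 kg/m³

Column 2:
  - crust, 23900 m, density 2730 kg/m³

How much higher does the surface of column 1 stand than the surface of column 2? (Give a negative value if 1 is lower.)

−657 m

For any compensation level in the mantle, the mantle terms cancel and isostasy reduces to e = (Σt_1 − Σt_2) − (Σ(ρt)_1 − Σ(ρt)_2) / ρ_m.
Σt_1 = 23440 m; Σt_2 = 23900 m; Σ(ρt)_1 = 65906400; Σ(ρt)_2 = 65247000 (in m·kg/m³).
e = (23440 − 23900) − (65906400 − 65247000) / 3350 = −657 m.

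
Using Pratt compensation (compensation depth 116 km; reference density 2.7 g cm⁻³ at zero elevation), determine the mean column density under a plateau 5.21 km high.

Pratt balance: ρ_ref D = ρ (D + h).
ρ = ρ_ref D/(D + h) = 2.7 × 116 km/(116 km + 5.21 km) = 2.58 g cm⁻³.

2.58 g cm⁻³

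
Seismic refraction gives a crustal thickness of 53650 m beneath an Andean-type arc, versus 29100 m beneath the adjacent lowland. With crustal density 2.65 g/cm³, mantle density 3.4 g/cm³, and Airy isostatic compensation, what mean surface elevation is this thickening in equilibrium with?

5420 m

Excess crust Δ = 53650 m − 29100 m = 24550 m, split between elevation h and root r with h + r = Δ.
Airy balance ρ_c h = (ρ_m − ρ_c) r gives r = h ρ_c/(ρ_m − ρ_c), so h (1 + ρ_c/(ρ_m − ρ_c)) = Δ, i.e. h = Δ (ρ_m − ρ_c)/ρ_m.
h = 24550 m × 0.75/3.4 = 5420 m.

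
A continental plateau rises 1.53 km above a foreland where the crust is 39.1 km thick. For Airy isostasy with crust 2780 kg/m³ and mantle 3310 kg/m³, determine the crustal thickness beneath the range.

Root depth r = h ρ_c / (ρ_m − ρ_c) = 1.53 km × 2780 / 530 = 8.025 km.
Total thickness = T + h + r = 39.1 km + 1.53 km + 8.025 km = 48.7 km.

48.7 km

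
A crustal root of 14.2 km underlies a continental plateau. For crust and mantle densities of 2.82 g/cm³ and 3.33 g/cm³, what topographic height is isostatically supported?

2.57 km

For local isostatic compensation: ρ_c h = (ρ_m − ρ_c) r.
h = r (ρ_m − ρ_c) / ρ_c = 14.2 km × (3.33 − 2.82) / 2.82 = 2.57 km.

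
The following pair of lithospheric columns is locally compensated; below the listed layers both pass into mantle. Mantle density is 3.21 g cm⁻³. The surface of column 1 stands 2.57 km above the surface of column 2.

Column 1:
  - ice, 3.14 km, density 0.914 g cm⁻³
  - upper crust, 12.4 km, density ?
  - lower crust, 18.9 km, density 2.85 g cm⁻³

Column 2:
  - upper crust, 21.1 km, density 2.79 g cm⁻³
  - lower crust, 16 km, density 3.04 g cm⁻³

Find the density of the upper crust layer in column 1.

Take the compensation level at the base of the deeper column (depth z_c below the surface of column 1) and equate Σ ρ_i t_i down to z_c; mantle fills any gap and the z_c terms cancel.
Column 1: 3.14×0.914 + 12.4×ρ + 18.9×2.85 + (z_c − 34.44)×3.21
Column 2: 2.57×0 + 21.1×2.79 + 16×3.04 + (z_c − 2.57 − 37.1)×3.21
The z_c×3.21 term appears on both sides and cancels. Collect the known terms of each column as K = Σ(ρt)_known − 3.21 × (depth of known layers): K_1 = 56.73496 − 3.21×34.44 = −53.81744; K_2 = 107.509 − 3.21×(2.57 + 37.1) = −19.8317.
Balance: K_1 + 12.4×ρ = K_2, so ρ = (K_2 − K_1)/12.4 = 33.9857/12.4 = 2.74 g cm⁻³.

2.74 g cm⁻³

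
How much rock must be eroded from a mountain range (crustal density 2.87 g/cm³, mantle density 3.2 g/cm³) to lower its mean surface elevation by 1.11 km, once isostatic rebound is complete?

10.8 km

Net drop Δ = e − u = e − e ρ_c/ρ_m = e (ρ_m − ρ_c)/ρ_m.
e = Δ ρ_m/(ρ_m − ρ_c) = 1.11 km × 3.2/0.33 = 10.8 km.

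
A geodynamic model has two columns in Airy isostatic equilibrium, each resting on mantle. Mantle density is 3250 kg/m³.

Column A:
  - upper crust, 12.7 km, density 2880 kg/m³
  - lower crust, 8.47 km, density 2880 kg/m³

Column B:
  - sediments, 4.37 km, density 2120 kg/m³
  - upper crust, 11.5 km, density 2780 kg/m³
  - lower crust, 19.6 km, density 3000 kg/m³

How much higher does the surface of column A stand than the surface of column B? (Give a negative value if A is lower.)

For any compensation level in the mantle, the mantle terms cancel and isostasy reduces to e = (Σt_A − Σt_B) − (Σ(ρt)_A − Σ(ρt)_B) / ρ_m.
Σt_A = 21.17 km; Σt_B = 35.47 km; Σ(ρt)_A = 60969.6; Σ(ρt)_B = 100034.4 (in km·kg/m³).
e = (21.17 − 35.47) − (60969.6 − 100034.4) / 3250 = −2.28 km.

−2.28 km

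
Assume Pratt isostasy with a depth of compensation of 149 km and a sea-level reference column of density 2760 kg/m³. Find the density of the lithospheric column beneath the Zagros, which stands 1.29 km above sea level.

Pratt balance: ρ_ref D = ρ (D + h).
ρ = ρ_ref D/(D + h) = 2760 × 149 km/(149 km + 1.29 km) = 2740 kg/m³.

2740 kg/m³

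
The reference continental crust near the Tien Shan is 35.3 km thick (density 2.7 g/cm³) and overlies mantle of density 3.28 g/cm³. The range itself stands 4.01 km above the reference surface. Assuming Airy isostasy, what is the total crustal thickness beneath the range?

58 km

Root depth r = h ρ_c / (ρ_m − ρ_c) = 4.01 km × 2.7 / 0.58 = 18.67 km.
Total thickness = T + h + r = 35.3 km + 4.01 km + 18.67 km = 58 km.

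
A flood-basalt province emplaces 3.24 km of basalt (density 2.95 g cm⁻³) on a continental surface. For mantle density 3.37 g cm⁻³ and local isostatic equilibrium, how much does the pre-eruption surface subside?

Subaerial loading: s = t ρ_load / ρ_m.
s = 3.24 km × 2.95/3.37 = 2.84 km.

2.84 km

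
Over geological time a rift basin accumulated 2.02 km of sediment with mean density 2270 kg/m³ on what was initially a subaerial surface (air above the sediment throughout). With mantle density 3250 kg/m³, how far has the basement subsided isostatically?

Subaerial load: s = t ρ_sed / ρ_m = 2.02 km × 2270/3250 = 1.41 km.

1.41 km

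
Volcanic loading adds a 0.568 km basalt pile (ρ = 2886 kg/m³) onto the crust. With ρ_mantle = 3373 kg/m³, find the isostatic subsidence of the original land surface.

0.486 km

Subaerial loading: s = t ρ_load / ρ_m.
s = 0.568 km × 2886/3373 = 0.486 km.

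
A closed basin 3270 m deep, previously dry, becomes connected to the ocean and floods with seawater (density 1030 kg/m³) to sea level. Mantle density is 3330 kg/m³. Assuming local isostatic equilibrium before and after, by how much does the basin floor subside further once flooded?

After flooding the water column is d + s deep. Its weight must equal the weight of mantle displaced by the extra subsidence s: (d + s) ρ_w = s ρ_m.
s = d ρ_w / (ρ_m − ρ_w) = 3270 m × 1030/(3330 − 1030) = 1460 m.

1460 m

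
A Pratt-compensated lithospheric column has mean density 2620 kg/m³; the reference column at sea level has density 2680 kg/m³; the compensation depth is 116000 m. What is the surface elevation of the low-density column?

2660 m

ρ_ref D = ρ (D + h) → h = D (ρ_ref − ρ)/ρ.
h = 116000 m × (2680 − 2620)/2620 = 2660 m.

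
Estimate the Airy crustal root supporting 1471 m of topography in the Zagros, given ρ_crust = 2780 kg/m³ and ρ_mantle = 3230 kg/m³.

9090 m

Equating mass per unit area of the two columns: the weight of the topography is balanced by the buoyancy of the root, ρ_c h = (ρ_m − ρ_c) r.
r = h · ρ_c / (ρ_m − ρ_c) = 1471 m × 2780 / (3230 − 2780) = 9090 m.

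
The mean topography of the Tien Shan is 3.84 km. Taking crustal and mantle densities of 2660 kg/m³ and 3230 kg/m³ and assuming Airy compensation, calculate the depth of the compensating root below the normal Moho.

In Airy isostatic equilibrium: the weight of the topography is balanced by the buoyancy of the root, ρ_c h = (ρ_m − ρ_c) r.
r = h · ρ_c / (ρ_m − ρ_c) = 3.84 km × 2660 / (3230 − 2660) = 17.9 km.

17.9 km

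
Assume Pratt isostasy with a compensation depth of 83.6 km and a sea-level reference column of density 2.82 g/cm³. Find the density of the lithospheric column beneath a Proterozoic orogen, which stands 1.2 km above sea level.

Pratt balance: ρ_ref D = ρ (D + h).
ρ = ρ_ref D/(D + h) = 2.82 × 83.6 km/(83.6 km + 1.2 km) = 2.78 g/cm³.

2.78 g/cm³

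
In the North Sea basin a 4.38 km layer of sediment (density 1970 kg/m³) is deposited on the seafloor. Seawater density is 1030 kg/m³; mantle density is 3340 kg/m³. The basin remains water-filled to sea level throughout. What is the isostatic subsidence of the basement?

1.78 km

Submarine loading: the sediment displaces seawater, and the subsidence is in turn flooded, so s (ρ_m − ρ_w) = t (ρ_sed − ρ_w).
s = 4.38 km × (1970 − 1030) / (3340 − 1030) = 1.78 km.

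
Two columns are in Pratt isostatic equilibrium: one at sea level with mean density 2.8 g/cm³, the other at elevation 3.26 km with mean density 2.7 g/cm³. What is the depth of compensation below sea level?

ρ_ref D = ρ (D + h) → D (ρ_ref − ρ) = ρ h.
D = ρ h/(ρ_ref − ρ) = 2.7 × 3.26 km/(2.8 − 2.7) = 88 km.

88 km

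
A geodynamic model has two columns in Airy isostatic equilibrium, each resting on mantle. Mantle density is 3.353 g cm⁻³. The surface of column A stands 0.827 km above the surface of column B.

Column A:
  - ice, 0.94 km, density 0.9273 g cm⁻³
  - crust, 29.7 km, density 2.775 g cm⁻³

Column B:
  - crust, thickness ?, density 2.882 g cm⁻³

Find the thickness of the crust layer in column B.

35.4 km

Take the compensation level at the base of the deeper column (depth z_c below the surface of column A) and equate Σ ρ_i t_i down to z_c; mantle fills any gap and the z_c terms cancel.
Column A: 0.94×0.9273 + 29.7×2.775 + (z_c − 30.64)×3.353
Column B: 0.827×0 + x×2.882 + (z_c − 0.827 − 0 − x)×3.353
The z_c×3.353 term appears on both sides and cancels. Collect the known terms of each column as K = Σ(ρt)_known − 3.353 × (depth of known layers): K_A = 83.289162 − 3.353×30.64 = −19.446758; K_B = 0 − 3.353×(0.827 + 0) = −2.772931.
Balance: K_A = K_B − x×(3.353 − 2.882), so x = (K_B − K_A)/(3.353 − 2.882) = 16.6738/0.471 = 35.4 km.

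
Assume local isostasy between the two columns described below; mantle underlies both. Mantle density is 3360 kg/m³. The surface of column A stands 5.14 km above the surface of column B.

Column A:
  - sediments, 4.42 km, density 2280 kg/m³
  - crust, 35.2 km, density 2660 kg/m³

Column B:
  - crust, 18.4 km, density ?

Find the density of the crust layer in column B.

Take the compensation level at the base of the deeper column (depth z_c below the surface of column A) and equate Σ ρ_i t_i down to z_c; mantle fills any gap and the z_c terms cancel.
Column A: 4.42×2280 + 35.2×2660 + (z_c − 39.62)×3360
Column B: 5.14×0 + 18.4×ρ + (z_c − 5.14 − 18.4)×3360
The z_c×3360 term appears on both sides and cancels. Collect the known terms of each column as K = Σ(ρt)_known − 3360 × (depth of known layers): K_A = 103709.6 − 3360×39.62 = −29413.6; K_B = 0 − 3360×(5.14 + 18.4) = −79094.4.
Balance: K_A = K_B + 18.4×ρ, so ρ = (K_A − K_B)/18.4 = 49680.8/18.4 = 2700 kg/m³.

2700 kg/m³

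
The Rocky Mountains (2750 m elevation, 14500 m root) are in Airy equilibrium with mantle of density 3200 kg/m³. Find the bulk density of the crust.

ρ_c h = (ρ_m − ρ_c) r → ρ_c (h + r) = ρ_m r → ρ_c = ρ_m r / (h + r).
ρ_c = 3200 × 14500 m / (2750 m + 14500 m) = 2690 kg/m³.

2690 kg/m³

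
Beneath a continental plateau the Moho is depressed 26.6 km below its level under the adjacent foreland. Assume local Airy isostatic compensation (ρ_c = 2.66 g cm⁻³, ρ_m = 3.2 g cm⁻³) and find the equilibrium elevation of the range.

By Archimedes' principle applied to the lithosphere: ρ_c h = (ρ_m − ρ_c) r.
h = r (ρ_m − ρ_c) / ρ_c = 26.6 km × (3.2 − 2.66) / 2.66 = 5.4 km.

5.4 km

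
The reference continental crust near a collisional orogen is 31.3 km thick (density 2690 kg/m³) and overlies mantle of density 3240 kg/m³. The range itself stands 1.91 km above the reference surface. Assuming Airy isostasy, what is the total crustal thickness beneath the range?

Root depth r = h ρ_c / (ρ_m − ρ_c) = 1.91 km × 2690 / 550 = 9.342 km.
Total thickness = T + h + r = 31.3 km + 1.91 km + 9.342 km = 42.6 km.

42.6 km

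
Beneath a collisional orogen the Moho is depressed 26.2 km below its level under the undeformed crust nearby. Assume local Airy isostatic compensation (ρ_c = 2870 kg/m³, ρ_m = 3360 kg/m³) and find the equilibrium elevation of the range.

In Airy isostatic equilibrium: ρ_c h = (ρ_m − ρ_c) r.
h = r (ρ_m − ρ_c) / ρ_c = 26.2 km × (3360 − 2870) / 2870 = 4.47 km.

4.47 km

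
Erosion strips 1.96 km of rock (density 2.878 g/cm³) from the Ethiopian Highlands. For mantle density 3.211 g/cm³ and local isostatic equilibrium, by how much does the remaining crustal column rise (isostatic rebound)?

1.76 km

Unloading: uplift u = e ρ_c/ρ_m = 1.96 km × 2.878/3.211 = 1.76 km.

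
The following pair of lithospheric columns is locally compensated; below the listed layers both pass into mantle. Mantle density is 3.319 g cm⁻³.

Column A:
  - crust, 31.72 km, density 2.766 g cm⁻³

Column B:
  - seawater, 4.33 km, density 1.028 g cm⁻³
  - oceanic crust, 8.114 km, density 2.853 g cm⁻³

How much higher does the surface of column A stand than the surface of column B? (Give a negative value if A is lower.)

For any compensation level in the mantle, the mantle terms cancel and isostasy reduces to e = (Σt_A − Σt_B) − (Σ(ρt)_A − Σ(ρt)_B) / ρ_m.
Σt_A = 31.72 km; Σt_B = 12.444 km; Σ(ρt)_A = 87.73752; Σ(ρt)_B = 27.600482 (in km·g cm⁻³).
e = (31.72 − 12.444) − (87.73752 − 27.600482) / 3.319 = 1.16 km.

1.16 km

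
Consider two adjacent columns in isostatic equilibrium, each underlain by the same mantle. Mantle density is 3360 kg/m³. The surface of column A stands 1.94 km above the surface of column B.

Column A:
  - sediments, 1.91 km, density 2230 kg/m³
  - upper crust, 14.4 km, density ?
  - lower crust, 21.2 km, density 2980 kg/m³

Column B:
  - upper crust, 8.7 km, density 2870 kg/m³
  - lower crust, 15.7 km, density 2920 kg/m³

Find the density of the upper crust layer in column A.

Take the compensation level at the base of the deeper column (depth z_c below the surface of column A) and equate Σ ρ_i t_i down to z_c; mantle fills any gap and the z_c terms cancel.
Column A: 1.91×2230 + 14.4×ρ + 21.2×2980 + (z_c − 37.51)×3360
Column B: 1.94×0 + 8.7×2870 + 15.7×2920 + (z_c − 1.94 − 24.4)×3360
The z_c×3360 term appears on both sides and cancels. Collect the known terms of each column as K = Σ(ρt)_known − 3360 × (depth of known layers): K_A = 67435.3 − 3360×37.51 = −58598.3; K_B = 70813 − 3360×(1.94 + 24.4) = −17689.4.
Balance: K_A + 14.4×ρ = K_B, so ρ = (K_B − K_A)/14.4 = 40908.9/14.4 = 2840 kg/m³.

2840 kg/m³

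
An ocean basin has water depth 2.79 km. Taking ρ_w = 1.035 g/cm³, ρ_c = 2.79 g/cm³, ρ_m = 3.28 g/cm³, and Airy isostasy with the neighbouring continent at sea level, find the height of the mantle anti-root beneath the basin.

Isostatic balance requires: replacing crust with seawater at the top is compensated by replacing crust with mantle at the base: d (ρ_c − ρ_w) = a (ρ_m − ρ_c).
a = d (ρ_c − ρ_w)/(ρ_m − ρ_c) = 2.79 km × 1.755/0.49 = 9.99 km.

9.99 km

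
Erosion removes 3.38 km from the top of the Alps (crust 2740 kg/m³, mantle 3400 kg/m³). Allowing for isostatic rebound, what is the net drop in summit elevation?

0.656 km

Rebound u = e ρ_c/ρ_m = 3.38 km × 2740/3400 = 2.724 km.
Net surface drop = e − u = 3.38 km − 2.724 km = e (ρ_m − ρ_c)/ρ_m = 0.656 km.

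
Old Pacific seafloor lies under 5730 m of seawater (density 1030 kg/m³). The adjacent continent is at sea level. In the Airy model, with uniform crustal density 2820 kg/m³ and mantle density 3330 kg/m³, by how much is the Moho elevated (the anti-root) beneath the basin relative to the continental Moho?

Balancing pressure at the compensation depth: replacing crust with seawater at the top is compensated by replacing crust with mantle at the base: d (ρ_c − ρ_w) = a (ρ_m − ρ_c).
a = d (ρ_c − ρ_w)/(ρ_m − ρ_c) = 5730 m × 1790/510 = 20100 m.

20100 m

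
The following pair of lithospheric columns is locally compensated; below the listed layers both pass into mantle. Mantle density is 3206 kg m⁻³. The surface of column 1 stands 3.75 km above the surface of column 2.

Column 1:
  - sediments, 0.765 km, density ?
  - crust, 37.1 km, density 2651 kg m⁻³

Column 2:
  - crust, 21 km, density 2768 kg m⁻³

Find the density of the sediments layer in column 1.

Take the compensation level at the base of the deeper column (depth z_c below the surface of column 1) and equate Σ ρ_i t_i down to z_c; mantle fills any gap and the z_c terms cancel.
Column 1: 0.765×ρ + 37.1×2651 + (z_c − 37.865)×3206
Column 2: 3.75×0 + 21×2768 + (z_c − 3.75 − 21)×3206
The z_c×3206 term appears on both sides and cancels. Collect the known terms of each column as K = Σ(ρt)_known − 3206 × (depth of known layers): K_1 = 98352.1 − 3206×37.865 = −23043.09; K_2 = 58128 − 3206×(3.75 + 21) = −21220.5.
Balance: K_1 + 0.765×ρ = K_2, so ρ = (K_2 − K_1)/0.765 = 1822.59/0.765 = 2380 kg m⁻³.

2380 kg m⁻³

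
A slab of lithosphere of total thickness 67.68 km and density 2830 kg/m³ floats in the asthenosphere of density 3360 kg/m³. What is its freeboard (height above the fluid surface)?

10.7 km

Floating equilibrium: submerged depth d = t ρ_obj/ρ_fluid = 67.68 km × 2830/3360 = 57 km.
Freeboard = t − d = 67.68 km − 57 km = 10.7 km.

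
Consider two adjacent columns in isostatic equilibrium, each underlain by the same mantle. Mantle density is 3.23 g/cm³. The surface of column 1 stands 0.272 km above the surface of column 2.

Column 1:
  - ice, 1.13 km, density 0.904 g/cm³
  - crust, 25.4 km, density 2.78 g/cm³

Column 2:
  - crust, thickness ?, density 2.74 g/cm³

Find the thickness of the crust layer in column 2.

Take the compensation level at the base of the deeper column (depth z_c below the surface of column 1) and equate Σ ρ_i t_i down to z_c; mantle fills any gap and the z_c terms cancel.
Column 1: 1.13×0.904 + 25.4×2.78 + (z_c − 26.53)×3.23
Column 2: 0.272×0 + x×2.74 + (z_c − 0.272 − 0 − x)×3.23
The z_c×3.23 term appears on both sides and cancels. Collect the known terms of each column as K = Σ(ρt)_known − 3.23 × (depth of known layers): K_1 = 71.63352 − 3.23×26.53 = −14.05838; K_2 = 0 − 3.23×(0.272 + 0) = −0.87856.
Balance: K_1 = K_2 − x×(3.23 − 2.74), so x = (K_2 − K_1)/(3.23 − 2.74) = 13.1798/0.49 = 26.9 km.

26.9 km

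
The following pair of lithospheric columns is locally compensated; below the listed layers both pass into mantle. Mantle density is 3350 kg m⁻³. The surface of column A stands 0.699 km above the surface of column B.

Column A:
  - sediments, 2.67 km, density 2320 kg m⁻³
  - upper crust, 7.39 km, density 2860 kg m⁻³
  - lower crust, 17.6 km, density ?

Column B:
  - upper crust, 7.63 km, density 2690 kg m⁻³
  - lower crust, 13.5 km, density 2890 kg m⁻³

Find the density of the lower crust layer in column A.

Take the compensation level at the base of the deeper column (depth z_c below the surface of column A) and equate Σ ρ_i t_i down to z_c; mantle fills any gap and the z_c terms cancel.
Column A: 2.67×2320 + 7.39×2860 + 17.6×ρ + (z_c − 27.66)×3350
Column B: 0.699×0 + 7.63×2690 + 13.5×2890 + (z_c − 0.699 − 21.13)×3350
The z_c×3350 term appears on both sides and cancels. Collect the known terms of each column as K = Σ(ρt)_known − 3350 × (depth of known layers): K_A = 27329.8 − 3350×27.66 = −65331.2; K_B = 59539.7 − 3350×(0.699 + 21.13) = −13587.45.
Balance: K_A + 17.6×ρ = K_B, so ρ = (K_B − K_A)/17.6 = 51743.8/17.6 = 2940 kg m⁻³.

2940 kg m⁻³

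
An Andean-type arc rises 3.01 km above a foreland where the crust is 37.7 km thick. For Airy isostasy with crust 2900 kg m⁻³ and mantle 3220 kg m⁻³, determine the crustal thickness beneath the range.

Root depth r = h ρ_c / (ρ_m − ρ_c) = 3.01 km × 2900 / 320 = 27.28 km.
Total thickness = T + h + r = 37.7 km + 3.01 km + 27.28 km = 68 km.

68 km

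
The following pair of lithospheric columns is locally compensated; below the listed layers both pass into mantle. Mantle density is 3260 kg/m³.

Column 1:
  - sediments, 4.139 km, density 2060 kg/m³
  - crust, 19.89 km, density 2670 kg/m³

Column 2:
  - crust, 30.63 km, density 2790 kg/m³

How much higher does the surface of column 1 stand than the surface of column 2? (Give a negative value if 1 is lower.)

For any compensation level in the mantle, the mantle terms cancel and isostasy reduces to e = (Σt_1 − Σt_2) − (Σ(ρt)_1 − Σ(ρt)_2) / ρ_m.
Σt_1 = 24.029 km; Σt_2 = 30.63 km; Σ(ρt)_1 = 61632.64; Σ(ρt)_2 = 85457.7 (in km·kg/m³).
e = (24.029 − 30.63) − (61632.64 − 85457.7) / 3260 = 0.707 km.

0.707 km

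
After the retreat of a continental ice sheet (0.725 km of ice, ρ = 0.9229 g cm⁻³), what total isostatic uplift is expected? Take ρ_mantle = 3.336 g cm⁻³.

0.201 km

Removing the load lets mantle flow back in; uplift u satisfies ρ_ice t = ρ_m u.
u = t ρ_ice/ρ_m = 0.725 km × 0.9229/3.336 = 0.201 km.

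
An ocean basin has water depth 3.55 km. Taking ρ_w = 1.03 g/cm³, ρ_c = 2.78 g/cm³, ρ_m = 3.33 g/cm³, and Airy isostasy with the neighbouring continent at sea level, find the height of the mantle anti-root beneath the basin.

11.3 km

In Airy isostatic equilibrium: replacing crust with seawater at the top is compensated by replacing crust with mantle at the base: d (ρ_c − ρ_w) = a (ρ_m − ρ_c).
a = d (ρ_c − ρ_w)/(ρ_m − ρ_c) = 3.55 km × 1.75/0.55 = 11.3 km.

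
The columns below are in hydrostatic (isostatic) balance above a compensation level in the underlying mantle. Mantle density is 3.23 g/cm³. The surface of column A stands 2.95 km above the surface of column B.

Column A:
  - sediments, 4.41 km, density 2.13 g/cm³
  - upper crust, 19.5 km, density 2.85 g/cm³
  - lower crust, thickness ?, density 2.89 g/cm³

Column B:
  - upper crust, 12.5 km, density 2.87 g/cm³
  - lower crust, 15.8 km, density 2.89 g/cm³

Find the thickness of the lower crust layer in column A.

21 km

Take the compensation level at the base of the deeper column (depth z_c below the surface of column A) and equate Σ ρ_i t_i down to z_c; mantle fills any gap and the z_c terms cancel.
Column A: 4.41×2.13 + 19.5×2.85 + x×2.89 + (z_c − 23.91 − x)×3.23
Column B: 2.95×0 + 12.5×2.87 + 15.8×2.89 + (z_c − 2.95 − 28.3)×3.23
The z_c×3.23 term appears on both sides and cancels. Collect the known terms of each column as K = Σ(ρt)_known − 3.23 × (depth of known layers): K_A = 64.9683 − 3.23×23.91 = −12.261; K_B = 81.537 − 3.23×(2.95 + 28.3) = −19.4005.
Balance: K_A − x×(3.23 − 2.89) = K_B, so x = (K_A − K_B)/(3.23 − 2.89) = 7.1395/0.34 = 21 km.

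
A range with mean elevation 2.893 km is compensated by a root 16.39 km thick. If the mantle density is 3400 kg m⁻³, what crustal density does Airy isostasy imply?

2890 kg m⁻³

ρ_c h = (ρ_m − ρ_c) r → ρ_c (h + r) = ρ_m r → ρ_c = ρ_m r / (h + r).
ρ_c = 3400 × 16.39 km / (2.893 km + 16.39 km) = 2890 kg m⁻³.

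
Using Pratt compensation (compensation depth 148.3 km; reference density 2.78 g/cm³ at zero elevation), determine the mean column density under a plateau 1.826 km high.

Pratt balance: ρ_ref D = ρ (D + h).
ρ = ρ_ref D/(D + h) = 2.78 × 148.3 km/(148.3 km + 1.826 km) = 2.75 g/cm³.

2.75 g/cm³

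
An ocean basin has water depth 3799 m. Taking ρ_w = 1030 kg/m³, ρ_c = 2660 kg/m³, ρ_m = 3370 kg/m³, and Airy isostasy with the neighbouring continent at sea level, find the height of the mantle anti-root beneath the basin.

8720 m

In Airy isostatic equilibrium: replacing crust with seawater at the top is compensated by replacing crust with mantle at the base: d (ρ_c − ρ_w) = a (ρ_m − ρ_c).
a = d (ρ_c − ρ_w)/(ρ_m − ρ_c) = 3799 m × 1630/710 = 8720 m.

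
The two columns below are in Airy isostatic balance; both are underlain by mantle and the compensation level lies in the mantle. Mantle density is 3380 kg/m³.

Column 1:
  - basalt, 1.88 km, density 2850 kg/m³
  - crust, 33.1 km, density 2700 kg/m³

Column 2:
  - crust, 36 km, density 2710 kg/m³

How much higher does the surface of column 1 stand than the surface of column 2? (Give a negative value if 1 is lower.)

For any compensation level in the mantle, the mantle terms cancel and isostasy reduces to e = (Σt_1 − Σt_2) − (Σ(ρt)_1 − Σ(ρt)_2) / ρ_m.
Σt_1 = 34.98 km; Σt_2 = 36 km; Σ(ρt)_1 = 94728; Σ(ρt)_2 = 97560 (in km·kg/m³).
e = (34.98 − 36) − (94728 − 97560) / 3380 = −0.182 km.

−0.182 km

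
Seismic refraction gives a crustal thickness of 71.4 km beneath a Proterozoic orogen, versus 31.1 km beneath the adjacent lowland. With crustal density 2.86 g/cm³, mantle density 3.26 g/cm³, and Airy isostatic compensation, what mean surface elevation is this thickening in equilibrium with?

Excess crust Δ = 71.4 km − 31.1 km = 40.3 km, split between elevation h and root r with h + r = Δ.
Airy balance ρ_c h = (ρ_m − ρ_c) r gives r = h ρ_c/(ρ_m − ρ_c), so h (1 + ρ_c/(ρ_m − ρ_c)) = Δ, i.e. h = Δ (ρ_m − ρ_c)/ρ_m.
h = 40.3 km × 0.4/3.26 = 4.94 km.

4.94 km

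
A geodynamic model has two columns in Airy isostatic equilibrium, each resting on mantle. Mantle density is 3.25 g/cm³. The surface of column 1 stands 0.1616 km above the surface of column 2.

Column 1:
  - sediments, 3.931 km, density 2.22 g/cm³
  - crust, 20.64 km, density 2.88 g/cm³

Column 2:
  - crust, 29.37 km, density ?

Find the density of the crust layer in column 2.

2.87 g/cm³

Take the compensation level at the base of the deeper column (depth z_c below the surface of column 1) and equate Σ ρ_i t_i down to z_c; mantle fills any gap and the z_c terms cancel.
Column 1: 3.931×2.22 + 20.64×2.88 + (z_c − 24.571)×3.25
Column 2: 0.1616×0 + 29.37×ρ + (z_c − 0.1616 − 29.37)×3.25
The z_c×3.25 term appears on both sides and cancels. Collect the known terms of each column as K = Σ(ρt)_known − 3.25 × (depth of known layers): K_1 = 68.17002 − 3.25×24.571 = −11.68573; K_2 = 0 − 3.25×(0.1616 + 29.37) = −95.9777.
Balance: K_1 = K_2 + 29.37×ρ, so ρ = (K_1 − K_2)/29.37 = 84.292/29.37 = 2.87 g/cm³.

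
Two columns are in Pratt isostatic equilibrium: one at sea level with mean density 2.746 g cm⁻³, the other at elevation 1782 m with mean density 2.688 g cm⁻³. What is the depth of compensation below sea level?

ρ_ref D = ρ (D + h) → D (ρ_ref − ρ) = ρ h.
D = ρ h/(ρ_ref − ρ) = 2.688 × 1782 m/(2.746 − 2.688) = 82600 m.

82600 m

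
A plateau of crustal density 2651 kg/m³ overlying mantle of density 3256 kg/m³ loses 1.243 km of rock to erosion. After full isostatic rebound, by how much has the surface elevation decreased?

0.231 km

Rebound u = e ρ_c/ρ_m = 1.243 km × 2651/3256 = 1.012 km.
Net surface drop = e − u = 1.243 km − 1.012 km = e (ρ_m − ρ_c)/ρ_m = 0.231 km.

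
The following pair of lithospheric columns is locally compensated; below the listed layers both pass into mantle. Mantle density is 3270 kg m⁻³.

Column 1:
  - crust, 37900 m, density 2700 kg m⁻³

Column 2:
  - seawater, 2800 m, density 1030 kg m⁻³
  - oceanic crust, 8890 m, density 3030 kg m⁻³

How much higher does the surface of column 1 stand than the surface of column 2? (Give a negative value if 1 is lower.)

For any compensation level in the mantle, the mantle terms cancel and isostasy reduces to e = (Σt_1 − Σt_2) − (Σ(ρt)_1 − Σ(ρt)_2) / ρ_m.
Σt_1 = 37900 m; Σt_2 = 11690 m; Σ(ρt)_1 = 102330000; Σ(ρt)_2 = 29820700 (in m·kg m⁻³).
e = (37900 − 11690) − (102330000 − 29820700) / 3270 = 4040 m.

4040 m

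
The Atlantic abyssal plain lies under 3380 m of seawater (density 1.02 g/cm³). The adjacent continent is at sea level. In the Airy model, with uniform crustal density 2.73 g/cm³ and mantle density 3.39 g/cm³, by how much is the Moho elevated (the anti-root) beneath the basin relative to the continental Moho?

8760 m

Balancing pressure at the compensation depth: replacing crust with seawater at the top is compensated by replacing crust with mantle at the base: d (ρ_c − ρ_w) = a (ρ_m − ρ_c).
a = d (ρ_c − ρ_w)/(ρ_m − ρ_c) = 3380 m × 1.71/0.66 = 8760 m.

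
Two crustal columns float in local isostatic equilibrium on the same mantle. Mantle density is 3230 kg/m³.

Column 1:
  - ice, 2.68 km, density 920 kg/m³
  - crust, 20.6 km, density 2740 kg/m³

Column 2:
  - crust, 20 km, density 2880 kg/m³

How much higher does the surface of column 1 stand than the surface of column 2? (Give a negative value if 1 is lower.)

For any compensation level in the mantle, the mantle terms cancel and isostasy reduces to e = (Σt_1 − Σt_2) − (Σ(ρt)_1 − Σ(ρt)_2) / ρ_m.
Σt_1 = 23.28 km; Σt_2 = 20 km; Σ(ρt)_1 = 58909.6; Σ(ρt)_2 = 57600 (in km·kg/m³).
e = (23.28 − 20) − (58909.6 − 57600) / 3230 = 2.87 km.

2.87 km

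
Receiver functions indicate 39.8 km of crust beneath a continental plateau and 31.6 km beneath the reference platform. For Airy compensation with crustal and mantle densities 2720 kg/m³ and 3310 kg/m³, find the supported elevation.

1.46 km

Excess crust Δ = 39.8 km − 31.6 km = 8.2 km, split between elevation h and root r with h + r = Δ.
Airy balance ρ_c h = (ρ_m − ρ_c) r gives r = h ρ_c/(ρ_m − ρ_c), so h (1 + ρ_c/(ρ_m − ρ_c)) = Δ, i.e. h = Δ (ρ_m − ρ_c)/ρ_m.
h = 8.2 km × 590/3310 = 1.46 km.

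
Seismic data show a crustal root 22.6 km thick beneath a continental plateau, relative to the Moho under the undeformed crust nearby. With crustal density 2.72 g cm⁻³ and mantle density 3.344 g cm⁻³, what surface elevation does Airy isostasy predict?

For local isostatic compensation: ρ_c h = (ρ_m − ρ_c) r.
h = r (ρ_m − ρ_c) / ρ_c = 22.6 km × (3.344 − 2.72) / 2.72 = 5.18 km.

5.18 km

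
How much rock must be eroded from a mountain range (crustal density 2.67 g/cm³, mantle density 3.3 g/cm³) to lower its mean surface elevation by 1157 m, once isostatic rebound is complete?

6060 m

Net drop Δ = e − u = e − e ρ_c/ρ_m = e (ρ_m − ρ_c)/ρ_m.
e = Δ ρ_m/(ρ_m − ρ_c) = 1157 m × 3.3/0.63 = 6060 m.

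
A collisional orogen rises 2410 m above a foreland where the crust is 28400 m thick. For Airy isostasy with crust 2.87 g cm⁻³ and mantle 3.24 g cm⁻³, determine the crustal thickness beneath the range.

Root depth r = h ρ_c / (ρ_m − ρ_c) = 2410 m × 2.87 / 0.37 = 18690 m.
Total thickness = T + h + r = 28400 m + 2410 m + 18690 m = 49500 m.

49500 m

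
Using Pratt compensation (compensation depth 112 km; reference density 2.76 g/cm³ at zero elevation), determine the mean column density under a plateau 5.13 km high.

Pratt balance: ρ_ref D = ρ (D + h).
ρ = ρ_ref D/(D + h) = 2.76 × 112 km/(112 km + 5.13 km) = 2.64 g/cm³.

2.64 g/cm³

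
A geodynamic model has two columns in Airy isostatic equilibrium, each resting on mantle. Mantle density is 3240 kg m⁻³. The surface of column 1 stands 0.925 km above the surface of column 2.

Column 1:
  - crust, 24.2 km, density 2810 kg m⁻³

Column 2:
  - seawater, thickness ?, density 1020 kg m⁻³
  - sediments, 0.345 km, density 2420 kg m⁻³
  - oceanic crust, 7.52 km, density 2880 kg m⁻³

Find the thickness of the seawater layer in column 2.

Take the compensation level at the base of the deeper column (depth z_c below the surface of column 1) and equate Σ ρ_i t_i down to z_c; mantle fills any gap and the z_c terms cancel.
Column 1: 24.2×2810 + (z_c − 24.2)×3240
Column 2: 0.925×0 + x×1020 + 0.345×2420 + 7.52×2880 + (z_c − 0.925 − 7.865 − x)×3240
The z_c×3240 term appears on both sides and cancels. Collect the known terms of each column as K = Σ(ρt)_known − 3240 × (depth of known layers): K_1 = 68002 − 3240×24.2 = −10406; K_2 = 22492.5 − 3240×(0.925 + 7.865) = −5987.1.
Balance: K_1 = K_2 − x×(3240 − 1020), so x = (K_2 − K_1)/(3240 − 1020) = 4418.9/2220 = 1.99 km.

1.99 km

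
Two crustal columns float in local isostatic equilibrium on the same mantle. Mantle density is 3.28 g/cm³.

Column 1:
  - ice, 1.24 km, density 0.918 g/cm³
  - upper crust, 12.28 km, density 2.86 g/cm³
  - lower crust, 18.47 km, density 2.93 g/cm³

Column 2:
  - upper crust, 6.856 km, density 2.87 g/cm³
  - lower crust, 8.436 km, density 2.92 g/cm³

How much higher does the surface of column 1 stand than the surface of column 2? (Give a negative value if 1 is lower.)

2.65 km

For any compensation level in the mantle, the mantle terms cancel and isostasy reduces to e = (Σt_1 − Σt_2) − (Σ(ρt)_1 − Σ(ρt)_2) / ρ_m.
Σt_1 = 31.99 km; Σt_2 = 15.292 km; Σ(ρt)_1 = 90.37622; Σ(ρt)_2 = 44.30984 (in km·g/cm³).
e = (31.99 − 15.292) − (90.37622 − 44.30984) / 3.28 = 2.65 km.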